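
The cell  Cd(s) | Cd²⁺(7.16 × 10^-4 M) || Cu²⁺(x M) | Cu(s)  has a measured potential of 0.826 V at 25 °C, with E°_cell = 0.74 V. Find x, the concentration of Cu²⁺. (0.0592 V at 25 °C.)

0.58 M

From the Nernst equation, log Q = n(E° − E)/0.0592 = 2(0.74 − 0.826)/0.0592 = -2.905, so Q = 0.00124.
With Q = [Cd²⁺]/[Cu²⁺] and the known concentrations, [Cu²⁺] in the denominator gives [Cu²⁺] = 0.58 M.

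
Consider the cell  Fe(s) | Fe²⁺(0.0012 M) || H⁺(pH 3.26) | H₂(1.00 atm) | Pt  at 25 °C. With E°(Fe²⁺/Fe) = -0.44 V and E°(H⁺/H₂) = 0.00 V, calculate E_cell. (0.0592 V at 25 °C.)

0.33 V

The hydrogen couple is the cathode, so E°_cell = 0.44 V; n = 2.
[H⁺] = 10^(−3.26) = 5.5 × 10^-4 M, and Q = [Fe²⁺]·P(H₂) / [H⁺]^2 = 3970.
E = E° − (0.0592/2) log Q = 0.44 − (0.0592/2)(3.599) = 0.333 V.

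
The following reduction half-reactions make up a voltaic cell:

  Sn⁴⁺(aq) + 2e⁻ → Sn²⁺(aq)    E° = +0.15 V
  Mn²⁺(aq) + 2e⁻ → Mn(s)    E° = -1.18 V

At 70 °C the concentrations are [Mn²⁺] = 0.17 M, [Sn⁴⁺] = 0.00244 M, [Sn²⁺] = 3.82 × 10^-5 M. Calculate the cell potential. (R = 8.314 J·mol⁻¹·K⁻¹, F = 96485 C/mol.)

1.42 V

The Sn⁴⁺/Sn²⁺ couple has the higher reduction potential and acts as the cathode, so E°_cell = +0.15 − (-1.18) = 1.33 V.
Balancing electrons gives n = 2; the reaction quotient is Q = [Mn²⁺]·[Sn²⁺]/[Sn⁴⁺] = 0.00266.
E = E° − (RT/nF) ln Q = 1.33 − (8.314×343)/(2×96485) × (-5.929) = 1.330 + 0.088 = 1.418 V.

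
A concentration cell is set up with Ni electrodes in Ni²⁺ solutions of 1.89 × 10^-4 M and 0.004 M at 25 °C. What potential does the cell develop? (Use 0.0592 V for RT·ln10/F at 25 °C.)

Both half-cells are Ni²⁺/Ni, so E°_cell = 0. The concentrated side is the cathode; the cell reaction moves Ni²⁺ from high to low concentration with n = 2.
Q = [Ni²⁺]_dilute/[Ni²⁺]_conc = 1.89 × 10^-4/0.004 = 0.0472.
E = 0 − (0.0592/2) log Q = −(0.0592/2)(-1.326) = 0.0392 V.

0.039 V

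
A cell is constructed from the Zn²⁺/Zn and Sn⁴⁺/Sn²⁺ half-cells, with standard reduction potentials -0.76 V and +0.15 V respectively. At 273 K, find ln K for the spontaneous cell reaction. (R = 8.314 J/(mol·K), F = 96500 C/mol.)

ln K = 77.4

E°_cell = +0.15 − (-0.76) = 0.91 V, with n = 2 electrons transferred.
At equilibrium E = 0, so the Nernst equation gives ln K = nFE°/RT = (2)(96500)(0.91)/((8.314)(273)) = 77.38.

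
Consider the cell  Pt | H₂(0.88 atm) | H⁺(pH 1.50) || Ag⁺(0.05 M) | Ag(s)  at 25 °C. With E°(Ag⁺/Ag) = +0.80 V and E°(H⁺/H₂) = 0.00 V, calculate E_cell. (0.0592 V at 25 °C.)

0.81 V

The Ag⁺/Ag couple is the cathode, so E°_cell = 0.80 V; n = 2.
[H⁺] = 10^(−1.50) = 0.032 M, and Q = [H⁺]^2 / ([Ag⁺]^2·P(H₂)) = 0.455.
E = E° − (0.0592/2) log Q = 0.80 − (0.0592/2)(-0.342) = 0.810 V.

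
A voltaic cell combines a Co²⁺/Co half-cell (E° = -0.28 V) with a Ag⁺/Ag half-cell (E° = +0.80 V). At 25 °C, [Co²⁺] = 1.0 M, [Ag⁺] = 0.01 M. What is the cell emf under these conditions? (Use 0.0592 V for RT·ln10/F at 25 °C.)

0.962 V

The Ag⁺/Ag couple has the higher reduction potential and acts as the cathode, so E°_cell = +0.80 − (-0.28) = 1.08 V.
Balancing electrons gives n = 2; the reaction quotient is Q = [Co²⁺]/[Ag⁺]^2 = 1 × 10^4.
At 25 °C, E = E° − (0.0592/n) log Q = 1.08 − (0.0592/2)(4.000) = 1.080 − 0.118 = 0.962 V.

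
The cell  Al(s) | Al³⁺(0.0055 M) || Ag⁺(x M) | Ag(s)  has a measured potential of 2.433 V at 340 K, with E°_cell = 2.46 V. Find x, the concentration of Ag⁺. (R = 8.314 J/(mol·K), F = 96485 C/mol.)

From the Nernst equation, ln Q = nF(E° − E)/RT = 3×96485×(2.46 − 2.433)/(8.314×340) = 2.765, so Q = 15.9.
With Q = [Al³⁺]/[Ag⁺]^3 and the known concentrations, [Ag⁺]^3 in the denominator gives [Ag⁺] = 0.07 M.

0.07 M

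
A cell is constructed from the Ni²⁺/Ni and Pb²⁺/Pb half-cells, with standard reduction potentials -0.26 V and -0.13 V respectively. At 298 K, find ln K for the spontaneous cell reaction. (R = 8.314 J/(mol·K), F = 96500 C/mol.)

ln K = 10.1

E°_cell = -0.13 − (-0.26) = 0.13 V, with n = 2 electrons transferred.
At equilibrium E = 0, so the Nernst equation gives ln K = nFE°/RT = (2)(96500)(0.13)/((8.314)(298)) = 10.13.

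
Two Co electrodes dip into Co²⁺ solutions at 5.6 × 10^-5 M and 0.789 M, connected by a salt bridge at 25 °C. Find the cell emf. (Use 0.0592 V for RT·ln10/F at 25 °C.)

0.12 V

Both half-cells are Co²⁺/Co, so E°_cell = 0. The concentrated side is the cathode; the cell reaction moves Co²⁺ from high to low concentration with n = 2.
Q = [Co²⁺]_dilute/[Co²⁺]_conc = 5.6 × 10^-5/0.789 = 7.1 × 10^-5.
E = 0 − (0.0592/2) log Q = −(0.0592/2)(-4.149) = 0.1228 V.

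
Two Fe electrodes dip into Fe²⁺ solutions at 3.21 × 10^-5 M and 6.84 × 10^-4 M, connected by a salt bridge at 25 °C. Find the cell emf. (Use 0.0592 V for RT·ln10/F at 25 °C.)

Both half-cells are Fe²⁺/Fe, so E°_cell = 0. The concentrated side is the cathode; the cell reaction moves Fe²⁺ from high to low concentration with n = 2.
Q = [Fe²⁺]_dilute/[Fe²⁺]_conc = 3.21 × 10^-5/6.84 × 10^-4 = 0.0469.
E = 0 − (0.0592/2) log Q = −(0.0592/2)(-1.329) = 0.0393 V.

0.039 V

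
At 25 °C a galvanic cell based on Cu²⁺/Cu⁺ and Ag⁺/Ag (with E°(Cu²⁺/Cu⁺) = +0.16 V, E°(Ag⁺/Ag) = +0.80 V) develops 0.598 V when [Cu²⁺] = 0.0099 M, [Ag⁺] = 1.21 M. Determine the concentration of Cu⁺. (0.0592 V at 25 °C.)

From the Nernst equation, log Q = n(E° − E)/0.0592 = 1(0.64 − 0.598)/0.0592 = 0.709, so Q = 5.12.
With Q = [Cu²⁺]/([Cu⁺]·[Ag⁺]) and the known concentrations, [Cu⁺] in the denominator gives [Cu⁺] = 0.0016 M.

0.0016 M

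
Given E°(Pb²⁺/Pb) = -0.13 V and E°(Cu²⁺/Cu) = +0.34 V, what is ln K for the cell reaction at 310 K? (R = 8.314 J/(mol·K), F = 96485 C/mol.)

E°_cell = +0.34 − (-0.13) = 0.47 V, with n = 2 electrons transferred.
At equilibrium E = 0, so the Nernst equation gives ln K = nFE°/RT = (2)(96485)(0.47)/((8.314)(310)) = 35.19.

ln K = 35.2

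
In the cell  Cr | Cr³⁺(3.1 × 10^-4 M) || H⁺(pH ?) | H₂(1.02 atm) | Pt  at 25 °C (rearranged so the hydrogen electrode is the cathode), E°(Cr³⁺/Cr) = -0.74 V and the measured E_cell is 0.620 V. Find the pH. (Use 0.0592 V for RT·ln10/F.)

pH = 3.19

E°_cell = 0.74 V and n = 6.
log Q = n(E° − E)/0.0592 = 6×(0.74 − 0.620)/0.0592 = 12.162.
With Q = [Cr³⁺]^2·P(H₂)^3 / [H⁺]^6, solving for [H⁺] gives log[H⁺] = -3.192, so pH = 3.19.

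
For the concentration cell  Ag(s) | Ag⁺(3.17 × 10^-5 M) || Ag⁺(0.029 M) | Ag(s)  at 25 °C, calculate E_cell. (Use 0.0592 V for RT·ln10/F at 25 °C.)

Both half-cells are Ag⁺/Ag, so E°_cell = 0. The concentrated side is the cathode; the cell reaction moves Ag⁺ from high to low concentration with n = 1.
Q = [Ag⁺]_dilute/[Ag⁺]_conc = 3.17 × 10^-5/0.029 = 0.00109.
E = 0 − (0.0592/1) log Q = −(0.0592/1)(-2.961) = 0.1753 V.

0.18 V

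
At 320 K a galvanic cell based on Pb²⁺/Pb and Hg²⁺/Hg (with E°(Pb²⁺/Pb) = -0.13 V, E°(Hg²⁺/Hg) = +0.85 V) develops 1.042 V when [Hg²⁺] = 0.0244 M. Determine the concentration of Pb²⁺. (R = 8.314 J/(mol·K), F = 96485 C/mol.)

From the Nernst equation, ln Q = nF(E° − E)/RT = 2×96485×(0.98 − 1.042)/(8.314×320) = -4.497, so Q = 0.0111.
With Q = [Pb²⁺]/[Hg²⁺] and the known concentrations, [Pb²⁺] in the numerator gives [Pb²⁺] = 2.7 × 10^-4 M.

2.7 × 10^-4 M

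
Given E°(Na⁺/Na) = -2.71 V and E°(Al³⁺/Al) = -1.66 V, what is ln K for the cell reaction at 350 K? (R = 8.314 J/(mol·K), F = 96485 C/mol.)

ln K = 104.4

E°_cell = -1.66 − (-2.71) = 1.05 V, with n = 3 electrons transferred.
At equilibrium E = 0, so the Nernst equation gives ln K = nFE°/RT = (3)(96485)(1.05)/((8.314)(350)) = 104.45.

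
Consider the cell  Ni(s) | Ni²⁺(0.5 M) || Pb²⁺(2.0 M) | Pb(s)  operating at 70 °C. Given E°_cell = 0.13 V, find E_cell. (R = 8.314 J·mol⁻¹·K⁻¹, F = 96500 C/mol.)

Balancing electrons gives n = 2; the reaction quotient is Q = [Ni²⁺]/[Pb²⁺] = 0.250.
E = E° − (RT/nF) ln Q = 0.13 − (8.314×343)/(2×96500) × (-1.386) = 0.130 + 0.020 = 0.150 V.

0.150 V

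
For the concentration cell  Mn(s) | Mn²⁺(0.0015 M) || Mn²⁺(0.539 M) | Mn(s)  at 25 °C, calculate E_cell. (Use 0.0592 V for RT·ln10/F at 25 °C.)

Both half-cells are Mn²⁺/Mn, so E°_cell = 0. The concentrated side is the cathode; the cell reaction moves Mn²⁺ from high to low concentration with n = 2.
Q = [Mn²⁺]_dilute/[Mn²⁺]_conc = 0.0015/0.539 = 0.00278.
E = 0 − (0.0592/2) log Q = −(0.0592/2)(-2.555) = 0.0756 V.

0.076 V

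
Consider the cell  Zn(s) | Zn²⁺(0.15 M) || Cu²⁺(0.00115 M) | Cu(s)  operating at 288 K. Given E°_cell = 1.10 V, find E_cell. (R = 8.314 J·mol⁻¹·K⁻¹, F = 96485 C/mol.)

1.04 V

Balancing electrons gives n = 2; the reaction quotient is Q = [Zn²⁺]/[Cu²⁺] = 130.
E = E° − (RT/nF) ln Q = 1.10 − (8.314×288)/(2×96485) × (4.871) = 1.100 − 0.060 = 1.040 V.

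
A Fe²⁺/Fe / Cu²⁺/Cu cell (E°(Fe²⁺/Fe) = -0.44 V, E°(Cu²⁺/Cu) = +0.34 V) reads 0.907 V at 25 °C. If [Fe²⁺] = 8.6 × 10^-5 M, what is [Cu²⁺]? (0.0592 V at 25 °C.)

From the Nernst equation, log Q = n(E° − E)/0.0592 = 2(0.78 − 0.907)/0.0592 = -4.291, so Q = 5.12 × 10^-5.
With Q = [Fe²⁺]/[Cu²⁺] and the known concentrations, [Cu²⁺] in the denominator gives [Cu²⁺] = 1.7 M.

1.7 M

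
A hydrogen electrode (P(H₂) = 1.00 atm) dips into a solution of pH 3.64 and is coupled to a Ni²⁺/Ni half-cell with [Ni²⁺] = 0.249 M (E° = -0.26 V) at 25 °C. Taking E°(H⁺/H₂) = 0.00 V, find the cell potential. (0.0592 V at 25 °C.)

The hydrogen couple is the cathode, so E°_cell = 0.26 V; n = 2.
[H⁺] = 10^(−3.64) = 2.3 × 10^-4 M, and Q = [Ni²⁺]·P(H₂) / [H⁺]^2 = 4.74 × 10^6.
E = E° − (0.0592/2) log Q = 0.26 − (0.0592/2)(6.676) = 0.062 V.

0.062 V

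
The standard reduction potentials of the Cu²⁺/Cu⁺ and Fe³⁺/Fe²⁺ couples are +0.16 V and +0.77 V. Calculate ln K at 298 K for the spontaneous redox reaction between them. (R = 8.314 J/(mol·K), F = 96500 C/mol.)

E°_cell = +0.77 − (+0.16) = 0.61 V, with n = 1 electron transferred.
At equilibrium E = 0, so the Nernst equation gives ln K = nFE°/RT = (1)(96500)(0.61)/((8.314)(298)) = 23.76.

ln K = 23.8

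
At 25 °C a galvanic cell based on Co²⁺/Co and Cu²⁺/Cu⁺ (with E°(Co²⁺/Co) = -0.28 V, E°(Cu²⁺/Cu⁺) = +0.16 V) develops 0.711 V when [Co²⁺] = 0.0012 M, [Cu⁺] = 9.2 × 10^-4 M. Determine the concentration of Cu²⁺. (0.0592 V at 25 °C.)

1.2 M

From the Nernst equation, log Q = n(E° − E)/0.0592 = 2(0.44 − 0.711)/0.0592 = -9.155, so Q = 6.99 × 10^-10.
With Q = [Co²⁺]·[Cu⁺]^2/[Cu²⁺]^2 and the known concentrations, [Cu²⁺]^2 in the denominator gives [Cu²⁺] = 1.2 M.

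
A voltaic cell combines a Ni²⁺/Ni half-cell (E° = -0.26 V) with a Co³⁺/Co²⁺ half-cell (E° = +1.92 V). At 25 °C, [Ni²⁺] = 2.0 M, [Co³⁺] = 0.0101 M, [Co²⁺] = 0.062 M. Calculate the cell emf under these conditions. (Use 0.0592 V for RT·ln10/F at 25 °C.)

2.12 V

The Co³⁺/Co²⁺ couple has the higher reduction potential and acts as the cathode, so E°_cell = +1.92 − (-0.26) = 2.18 V.
Balancing electrons gives n = 2; the reaction quotient is Q = [Ni²⁺]·[Co²⁺]^2/[Co³⁺]^2 = 75.4.
At 25 °C, E = E° − (0.0592/n) log Q = 2.18 − (0.0592/2)(1.877) = 2.180 − 0.056 = 2.124 V.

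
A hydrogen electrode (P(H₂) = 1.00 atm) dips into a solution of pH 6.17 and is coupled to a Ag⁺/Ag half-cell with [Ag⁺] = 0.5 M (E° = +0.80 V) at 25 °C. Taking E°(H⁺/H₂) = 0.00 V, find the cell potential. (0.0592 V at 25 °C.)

1.15 V

The Ag⁺/Ag couple is the cathode, so E°_cell = 0.80 V; n = 2.
[H⁺] = 10^(−6.17) = 6.8 × 10^-7 M, and Q = [H⁺]^2 / ([Ag⁺]^2·P(H₂)) = 1.83 × 10^-12.
E = E° − (0.0592/2) log Q = 0.80 − (0.0592/2)(-11.738) = 1.147 V.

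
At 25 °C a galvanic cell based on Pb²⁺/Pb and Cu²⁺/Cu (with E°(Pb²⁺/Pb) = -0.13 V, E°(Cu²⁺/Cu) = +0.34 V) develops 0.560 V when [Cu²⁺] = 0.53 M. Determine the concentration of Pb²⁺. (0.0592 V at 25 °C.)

4.8 × 10^-4 M

From the Nernst equation, log Q = n(E° − E)/0.0592 = 2(0.47 − 0.560)/0.0592 = -3.041, so Q = 9.11 × 10^-4.
With Q = [Pb²⁺]/[Cu²⁺] and the known concentrations, [Pb²⁺] in the numerator gives [Pb²⁺] = 4.8 × 10^-4 M.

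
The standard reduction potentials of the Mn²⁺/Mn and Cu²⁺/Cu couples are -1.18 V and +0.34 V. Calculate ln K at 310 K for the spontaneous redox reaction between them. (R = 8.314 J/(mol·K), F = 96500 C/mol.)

E°_cell = +0.34 − (-1.18) = 1.52 V, with n = 2 electrons transferred.
At equilibrium E = 0, so the Nernst equation gives ln K = nFE°/RT = (2)(96500)(1.52)/((8.314)(310)) = 113.82.

ln K = 113.8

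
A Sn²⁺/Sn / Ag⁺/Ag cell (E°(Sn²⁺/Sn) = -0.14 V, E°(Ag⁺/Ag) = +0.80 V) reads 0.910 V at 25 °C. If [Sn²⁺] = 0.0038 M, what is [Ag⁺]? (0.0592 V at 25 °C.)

0.019 M

From the Nernst equation, log Q = n(E° − E)/0.0592 = 2(0.94 − 0.910)/0.0592 = 1.014, so Q = 10.3.
With Q = [Sn²⁺]/[Ag⁺]^2 and the known concentrations, [Ag⁺]^2 in the denominator gives [Ag⁺] = 0.019 M.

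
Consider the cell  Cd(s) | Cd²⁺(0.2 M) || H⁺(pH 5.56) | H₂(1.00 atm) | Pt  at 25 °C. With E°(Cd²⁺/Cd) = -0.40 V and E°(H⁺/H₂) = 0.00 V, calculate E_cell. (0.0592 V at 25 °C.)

0.092 V

The hydrogen couple is the cathode, so E°_cell = 0.40 V; n = 2.
[H⁺] = 10^(−5.56) = 2.8 × 10^-6 M, and Q = [Cd²⁺]·P(H₂) / [H⁺]^2 = 2.64 × 10^10.
E = E° − (0.0592/2) log Q = 0.40 − (0.0592/2)(10.421) = 0.092 V.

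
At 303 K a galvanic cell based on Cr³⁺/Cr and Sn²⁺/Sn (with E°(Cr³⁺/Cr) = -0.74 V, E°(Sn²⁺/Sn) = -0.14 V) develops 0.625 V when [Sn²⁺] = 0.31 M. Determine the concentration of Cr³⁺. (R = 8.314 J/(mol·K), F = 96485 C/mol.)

0.0098 M

From the Nernst equation, ln Q = nF(E° − E)/RT = 6×96485×(0.60 − 0.625)/(8.314×303) = -5.745, so Q = 0.00320.
With Q = [Cr³⁺]^2/[Sn²⁺]^3 and the known concentrations, [Cr³⁺]^2 in the numerator gives [Cr³⁺] = 0.0098 M.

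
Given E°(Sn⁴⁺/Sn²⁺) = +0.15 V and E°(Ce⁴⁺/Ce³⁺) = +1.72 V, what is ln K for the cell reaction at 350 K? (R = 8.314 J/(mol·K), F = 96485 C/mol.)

ln K = 104.1

E°_cell = +1.72 − (+0.15) = 1.57 V, with n = 2 electrons transferred.
At equilibrium E = 0, so the Nernst equation gives ln K = nFE°/RT = (2)(96485)(1.57)/((8.314)(350)) = 104.11.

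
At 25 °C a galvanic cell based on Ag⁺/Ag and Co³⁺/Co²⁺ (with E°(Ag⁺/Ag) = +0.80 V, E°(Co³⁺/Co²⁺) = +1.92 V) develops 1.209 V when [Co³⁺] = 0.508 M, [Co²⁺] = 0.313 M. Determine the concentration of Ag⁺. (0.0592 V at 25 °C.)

From the Nernst equation, log Q = n(E° − E)/0.0592 = 1(1.12 − 1.209)/0.0592 = -1.503, so Q = 0.0314.
With Q = [Ag⁺]·[Co²⁺]/[Co³⁺] and the known concentrations, [Ag⁺] in the numerator gives [Ag⁺] = 0.051 M.

0.051 M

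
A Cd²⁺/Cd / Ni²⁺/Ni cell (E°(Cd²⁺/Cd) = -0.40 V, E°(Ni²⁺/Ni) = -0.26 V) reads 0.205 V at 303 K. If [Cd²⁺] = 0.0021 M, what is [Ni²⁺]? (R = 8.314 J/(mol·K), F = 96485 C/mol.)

From the Nernst equation, ln Q = nF(E° − E)/RT = 2×96485×(0.14 − 0.205)/(8.314×303) = -4.979, so Q = 0.00688.
With Q = [Cd²⁺]/[Ni²⁺] and the known concentrations, [Ni²⁺] in the denominator gives [Ni²⁺] = 0.31 M.

0.31 M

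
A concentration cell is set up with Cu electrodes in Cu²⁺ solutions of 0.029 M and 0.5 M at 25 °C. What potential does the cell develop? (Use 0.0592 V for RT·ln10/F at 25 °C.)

0.037 V

Both half-cells are Cu²⁺/Cu, so E°_cell = 0. The concentrated side is the cathode; the cell reaction moves Cu²⁺ from high to low concentration with n = 2.
Q = [Cu²⁺]_dilute/[Cu²⁺]_conc = 0.029/0.5 = 0.0580.
E = 0 − (0.0592/2) log Q = −(0.0592/2)(-1.237) = 0.0366 V.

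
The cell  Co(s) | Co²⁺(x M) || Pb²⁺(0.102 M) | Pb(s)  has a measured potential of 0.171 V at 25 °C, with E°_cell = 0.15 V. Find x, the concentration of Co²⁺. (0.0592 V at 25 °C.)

0.02 M

From the Nernst equation, log Q = n(E° − E)/0.0592 = 2(0.15 − 0.171)/0.0592 = -0.709, so Q = 0.195.
With Q = [Co²⁺]/[Pb²⁺] and the known concentrations, [Co²⁺] in the numerator gives [Co²⁺] = 0.02 M.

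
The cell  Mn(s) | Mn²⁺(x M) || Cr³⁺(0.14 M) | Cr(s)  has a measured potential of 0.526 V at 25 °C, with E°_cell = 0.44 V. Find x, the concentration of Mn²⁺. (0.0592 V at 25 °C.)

3.4 × 10^-4 M

From the Nernst equation, log Q = n(E° − E)/0.0592 = 6(0.44 − 0.526)/0.0592 = -8.716, so Q = 1.92 × 10^-9.
With Q = [Mn²⁺]^3/[Cr³⁺]^2 and the known concentrations, [Mn²⁺]^3 in the numerator gives [Mn²⁺] = 3.4 × 10^-4 M.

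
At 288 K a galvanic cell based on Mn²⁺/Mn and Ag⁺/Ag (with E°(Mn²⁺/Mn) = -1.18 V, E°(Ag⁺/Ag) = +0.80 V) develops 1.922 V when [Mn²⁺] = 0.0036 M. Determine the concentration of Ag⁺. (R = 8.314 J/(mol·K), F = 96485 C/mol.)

From the Nernst equation, ln Q = nF(E° − E)/RT = 2×96485×(1.98 − 1.922)/(8.314×288) = 4.674, so Q = 107.
With Q = [Mn²⁺]/[Ag⁺]^2 and the known concentrations, [Ag⁺]^2 in the denominator gives [Ag⁺] = 0.0058 M.

0.0058 M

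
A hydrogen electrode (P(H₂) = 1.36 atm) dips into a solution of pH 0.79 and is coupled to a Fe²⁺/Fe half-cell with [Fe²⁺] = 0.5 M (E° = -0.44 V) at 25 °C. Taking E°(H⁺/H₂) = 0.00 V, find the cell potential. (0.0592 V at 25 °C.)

The hydrogen couple is the cathode, so E°_cell = 0.44 V; n = 2.
[H⁺] = 10^(−0.79) = 0.16 M, and Q = [Fe²⁺]·P(H₂) / [H⁺]^2 = 25.9.
E = E° − (0.0592/2) log Q = 0.44 − (0.0592/2)(1.413) = 0.398 V.

0.40 V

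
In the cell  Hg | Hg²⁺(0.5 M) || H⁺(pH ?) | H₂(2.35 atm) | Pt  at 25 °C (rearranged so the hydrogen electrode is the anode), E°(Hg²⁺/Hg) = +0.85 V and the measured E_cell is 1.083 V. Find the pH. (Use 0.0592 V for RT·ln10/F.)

E°_cell = 0.85 V and n = 2.
log Q = n(E° − E)/0.0592 = 2×(0.85 − 1.083)/0.0592 = -7.872.
With Q = [H⁺]^2 / ([Hg²⁺]·P(H₂)), solving for [H⁺] gives log[H⁺] = -3.901, so pH = 3.90.

pH = 3.90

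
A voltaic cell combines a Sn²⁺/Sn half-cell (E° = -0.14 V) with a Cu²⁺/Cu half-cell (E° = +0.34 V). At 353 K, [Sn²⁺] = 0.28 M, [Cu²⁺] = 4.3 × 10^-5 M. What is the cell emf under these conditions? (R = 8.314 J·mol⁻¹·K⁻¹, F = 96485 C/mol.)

0.346 V

The Cu²⁺/Cu couple has the higher reduction potential and acts as the cathode, so E°_cell = +0.34 − (-0.14) = 0.48 V.
Balancing electrons gives n = 2; the reaction quotient is Q = [Sn²⁺]/[Cu²⁺] = 6510.
E = E° − (RT/nF) ln Q = 0.48 − (8.314×353)/(2×96485) × (8.781) = 0.480 − 0.134 = 0.346 V.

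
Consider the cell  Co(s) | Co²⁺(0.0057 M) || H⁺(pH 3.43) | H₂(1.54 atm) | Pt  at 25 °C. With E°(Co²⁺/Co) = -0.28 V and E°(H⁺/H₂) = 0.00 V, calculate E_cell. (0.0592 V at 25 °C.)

0.14 V

The hydrogen couple is the cathode, so E°_cell = 0.28 V; n = 2.
[H⁺] = 10^(−3.43) = 3.7 × 10^-4 M, and Q = [Co²⁺]·P(H₂) / [H⁺]^2 = 6.36 × 10^4.
E = E° − (0.0592/2) log Q = 0.28 − (0.0592/2)(4.803) = 0.138 V.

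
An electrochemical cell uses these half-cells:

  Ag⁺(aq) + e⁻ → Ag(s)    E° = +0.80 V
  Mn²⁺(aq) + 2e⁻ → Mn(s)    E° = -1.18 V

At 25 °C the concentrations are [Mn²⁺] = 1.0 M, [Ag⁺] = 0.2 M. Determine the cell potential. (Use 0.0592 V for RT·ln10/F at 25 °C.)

The Ag⁺/Ag couple has the higher reduction potential and acts as the cathode, so E°_cell = +0.80 − (-1.18) = 1.98 V.
Balancing electrons gives n = 2; the reaction quotient is Q = [Mn²⁺]/[Ag⁺]^2 = 25.0.
At 25 °C, E = E° − (0.0592/n) log Q = 1.98 − (0.0592/2)(1.398) = 1.980 − 0.041 = 1.939 V.

1.94 V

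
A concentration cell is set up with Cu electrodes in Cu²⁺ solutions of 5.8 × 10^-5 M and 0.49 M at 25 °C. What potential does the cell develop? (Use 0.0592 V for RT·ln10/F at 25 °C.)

Both half-cells are Cu²⁺/Cu, so E°_cell = 0. The concentrated side is the cathode; the cell reaction moves Cu²⁺ from high to low concentration with n = 2.
Q = [Cu²⁺]_dilute/[Cu²⁺]_conc = 5.8 × 10^-5/0.49 = 1.18 × 10^-4.
E = 0 − (0.0592/2) log Q = −(0.0592/2)(-3.927) = 0.1162 V.

0.12 V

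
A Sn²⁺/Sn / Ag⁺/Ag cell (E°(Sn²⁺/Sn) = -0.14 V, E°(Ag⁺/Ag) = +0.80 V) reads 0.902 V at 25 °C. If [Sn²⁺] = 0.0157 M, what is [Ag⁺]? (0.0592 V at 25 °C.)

From the Nernst equation, log Q = n(E° − E)/0.0592 = 2(0.94 − 0.902)/0.0592 = 1.284, so Q = 19.2.
With Q = [Sn²⁺]/[Ag⁺]^2 and the known concentrations, [Ag⁺]^2 in the denominator gives [Ag⁺] = 0.029 M.

0.029 M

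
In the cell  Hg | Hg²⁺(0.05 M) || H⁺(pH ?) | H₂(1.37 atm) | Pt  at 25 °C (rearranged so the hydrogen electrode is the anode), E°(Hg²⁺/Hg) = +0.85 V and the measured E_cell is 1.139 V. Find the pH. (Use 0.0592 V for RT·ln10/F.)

pH = 5.46

E°_cell = 0.85 V and n = 2.
log Q = n(E° − E)/0.0592 = 2×(0.85 − 1.139)/0.0592 = -9.764.
With Q = [H⁺]^2 / ([Hg²⁺]·P(H₂)), solving for [H⁺] gives log[H⁺] = -5.464, so pH = 5.46.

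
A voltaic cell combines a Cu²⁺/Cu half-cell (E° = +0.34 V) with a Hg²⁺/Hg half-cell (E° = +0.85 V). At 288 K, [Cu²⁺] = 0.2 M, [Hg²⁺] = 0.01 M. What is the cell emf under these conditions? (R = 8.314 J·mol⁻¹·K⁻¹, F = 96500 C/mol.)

The Hg²⁺/Hg couple has the higher reduction potential and acts as the cathode, so E°_cell = +0.85 − (+0.34) = 0.51 V.
Balancing electrons gives n = 2; the reaction quotient is Q = [Cu²⁺]/[Hg²⁺] = 20.0.
E = E° − (RT/nF) ln Q = 0.51 − (8.314×288)/(2×96500) × (2.996) = 0.510 − 0.037 = 0.473 V.

0.473 V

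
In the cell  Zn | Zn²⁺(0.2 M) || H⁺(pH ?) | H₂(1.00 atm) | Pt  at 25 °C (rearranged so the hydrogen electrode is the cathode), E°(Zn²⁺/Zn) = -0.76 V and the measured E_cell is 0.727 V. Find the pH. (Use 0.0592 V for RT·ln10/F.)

pH = 0.91

E°_cell = 0.76 V and n = 2.
log Q = n(E° − E)/0.0592 = 2×(0.76 − 0.727)/0.0592 = 1.115.
With Q = [Zn²⁺]·P(H₂) / [H⁺]^2, solving for [H⁺] gives log[H⁺] = -0.907, so pH = 0.91.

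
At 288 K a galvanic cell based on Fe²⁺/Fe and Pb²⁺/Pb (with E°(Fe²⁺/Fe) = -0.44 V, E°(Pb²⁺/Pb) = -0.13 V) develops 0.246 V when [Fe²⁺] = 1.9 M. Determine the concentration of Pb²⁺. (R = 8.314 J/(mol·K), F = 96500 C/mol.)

0.011 M

From the Nernst equation, ln Q = nF(E° − E)/RT = 2×96500×(0.31 − 0.246)/(8.314×288) = 5.159, so Q = 174.
With Q = [Fe²⁺]/[Pb²⁺] and the known concentrations, [Pb²⁺] in the denominator gives [Pb²⁺] = 0.011 M.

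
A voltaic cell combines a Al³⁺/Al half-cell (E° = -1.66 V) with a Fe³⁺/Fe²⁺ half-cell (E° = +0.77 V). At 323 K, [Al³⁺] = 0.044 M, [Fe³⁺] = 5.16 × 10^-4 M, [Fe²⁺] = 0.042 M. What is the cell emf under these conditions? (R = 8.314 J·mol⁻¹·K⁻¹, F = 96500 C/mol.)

2.34 V

The Fe³⁺/Fe²⁺ couple has the higher reduction potential and acts as the cathode, so E°_cell = +0.77 − (-1.66) = 2.43 V.
Balancing electrons gives n = 3; the reaction quotient is Q = [Al³⁺]·[Fe²⁺]^3/[Fe³⁺]^3 = 2.37 × 10^4.
E = E° − (RT/nF) ln Q = 2.43 − (8.314×323)/(3×96500) × (10.074) = 2.430 − 0.093 = 2.337 V.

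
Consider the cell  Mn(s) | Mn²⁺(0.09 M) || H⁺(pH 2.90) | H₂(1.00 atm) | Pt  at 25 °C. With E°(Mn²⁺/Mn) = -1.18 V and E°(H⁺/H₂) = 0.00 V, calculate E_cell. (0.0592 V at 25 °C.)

The hydrogen couple is the cathode, so E°_cell = 1.18 V; n = 2.
[H⁺] = 10^(−2.90) = 0.0013 M, and Q = [Mn²⁺]·P(H₂) / [H⁺]^2 = 5.68 × 10^4.
E = E° − (0.0592/2) log Q = 1.18 − (0.0592/2)(4.754) = 1.039 V.

1.04 V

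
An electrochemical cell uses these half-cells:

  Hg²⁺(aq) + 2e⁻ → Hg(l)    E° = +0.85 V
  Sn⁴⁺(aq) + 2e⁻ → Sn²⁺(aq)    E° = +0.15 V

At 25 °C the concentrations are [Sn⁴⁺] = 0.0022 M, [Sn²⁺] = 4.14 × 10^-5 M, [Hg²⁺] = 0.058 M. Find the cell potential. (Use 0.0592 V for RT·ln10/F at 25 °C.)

The Hg²⁺/Hg couple has the higher reduction potential and acts as the cathode, so E°_cell = +0.85 − (+0.15) = 0.70 V.
Balancing electrons gives n = 2; the reaction quotient is Q = [Sn⁴⁺]/([Sn²⁺]·[Hg²⁺]) = 916.
At 25 °C, E = E° − (0.0592/n) log Q = 0.70 − (0.0592/2)(2.962) = 0.700 − 0.088 = 0.612 V.

0.612 V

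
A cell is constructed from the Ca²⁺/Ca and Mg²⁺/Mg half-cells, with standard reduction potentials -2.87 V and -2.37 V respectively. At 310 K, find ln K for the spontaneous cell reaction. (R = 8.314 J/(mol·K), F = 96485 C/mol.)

E°_cell = -2.37 − (-2.87) = 0.50 V, with n = 2 electrons transferred.
At equilibrium E = 0, so the Nernst equation gives ln K = nFE°/RT = (2)(96485)(0.50)/((8.314)(310)) = 37.44.

ln K = 37.4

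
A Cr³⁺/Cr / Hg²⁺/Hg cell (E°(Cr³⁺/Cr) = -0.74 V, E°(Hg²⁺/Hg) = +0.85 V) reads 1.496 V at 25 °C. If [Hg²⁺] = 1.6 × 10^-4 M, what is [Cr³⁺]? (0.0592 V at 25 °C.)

From the Nernst equation, log Q = n(E° − E)/0.0592 = 6(1.59 − 1.496)/0.0592 = 9.527, so Q = 3.37 × 10^9.
With Q = [Cr³⁺]^2/[Hg²⁺]^3 and the known concentrations, [Cr³⁺]^2 in the numerator gives [Cr³⁺] = 0.12 M.

0.12 M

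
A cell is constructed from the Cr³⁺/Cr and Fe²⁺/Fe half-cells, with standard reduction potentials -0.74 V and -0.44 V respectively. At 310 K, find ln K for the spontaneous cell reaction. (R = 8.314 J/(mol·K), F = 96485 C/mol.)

E°_cell = -0.44 − (-0.74) = 0.30 V, with n = 6 electrons transferred.
At equilibrium E = 0, so the Nernst equation gives ln K = nFE°/RT = (6)(96485)(0.30)/((8.314)(310)) = 67.38.

ln K = 67.4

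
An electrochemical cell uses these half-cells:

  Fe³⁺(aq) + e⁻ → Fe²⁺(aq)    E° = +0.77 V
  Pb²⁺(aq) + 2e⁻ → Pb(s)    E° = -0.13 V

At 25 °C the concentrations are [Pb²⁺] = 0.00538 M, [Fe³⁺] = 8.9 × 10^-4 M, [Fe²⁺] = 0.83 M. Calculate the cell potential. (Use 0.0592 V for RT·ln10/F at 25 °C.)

0.791 V

The Fe³⁺/Fe²⁺ couple has the higher reduction potential and acts as the cathode, so E°_cell = +0.77 − (-0.13) = 0.90 V.
Balancing electrons gives n = 2; the reaction quotient is Q = [Pb²⁺]·[Fe²⁺]^2/[Fe³⁺]^2 = 4680.
At 25 °C, E = E° − (0.0592/n) log Q = 0.90 − (0.0592/2)(3.670) = 0.900 − 0.109 = 0.791 V.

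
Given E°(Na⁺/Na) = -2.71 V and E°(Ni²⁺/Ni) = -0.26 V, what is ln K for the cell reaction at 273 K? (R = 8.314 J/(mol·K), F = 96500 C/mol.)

E°_cell = -0.26 − (-2.71) = 2.45 V, with n = 2 electrons transferred.
At equilibrium E = 0, so the Nernst equation gives ln K = nFE°/RT = (2)(96500)(2.45)/((8.314)(273)) = 208.33.

ln K = 208.3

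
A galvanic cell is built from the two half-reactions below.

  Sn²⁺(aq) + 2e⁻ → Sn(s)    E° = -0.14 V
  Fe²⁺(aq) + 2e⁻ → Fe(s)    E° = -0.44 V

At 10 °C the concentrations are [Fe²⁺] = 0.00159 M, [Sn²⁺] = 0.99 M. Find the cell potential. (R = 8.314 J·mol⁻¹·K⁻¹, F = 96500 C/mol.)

The Sn²⁺/Sn couple has the higher reduction potential and acts as the cathode, so E°_cell = -0.14 − (-0.44) = 0.30 V.
Balancing electrons gives n = 2; the reaction quotient is Q = [Fe²⁺]/[Sn²⁺] = 0.00161.
E = E° − (RT/nF) ln Q = 0.30 − (8.314×283)/(2×96500) × (-6.434) = 0.300 + 0.078 = 0.378 V.

0.378 V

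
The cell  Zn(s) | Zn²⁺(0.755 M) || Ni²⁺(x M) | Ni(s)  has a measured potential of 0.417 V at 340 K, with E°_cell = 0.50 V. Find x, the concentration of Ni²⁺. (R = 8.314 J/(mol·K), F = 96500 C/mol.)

From the Nernst equation, ln Q = nF(E° − E)/RT = 2×96500×(0.50 − 0.417)/(8.314×340) = 5.667, so Q = 289.
With Q = [Zn²⁺]/[Ni²⁺] and the known concentrations, [Ni²⁺] in the denominator gives [Ni²⁺] = 0.0026 M.

0.0026 M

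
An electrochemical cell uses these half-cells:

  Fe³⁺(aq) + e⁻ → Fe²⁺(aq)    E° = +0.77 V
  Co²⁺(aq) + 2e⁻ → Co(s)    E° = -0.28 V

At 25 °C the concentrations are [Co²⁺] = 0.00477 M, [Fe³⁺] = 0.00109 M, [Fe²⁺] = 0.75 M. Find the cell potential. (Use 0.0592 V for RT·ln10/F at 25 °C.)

The Fe³⁺/Fe²⁺ couple has the higher reduction potential and acts as the cathode, so E°_cell = +0.77 − (-0.28) = 1.05 V.
Balancing electrons gives n = 2; the reaction quotient is Q = [Co²⁺]·[Fe²⁺]^2/[Fe³⁺]^2 = 2260.
At 25 °C, E = E° − (0.0592/n) log Q = 1.05 − (0.0592/2)(3.354) = 1.050 − 0.099 = 0.951 V.

0.951 V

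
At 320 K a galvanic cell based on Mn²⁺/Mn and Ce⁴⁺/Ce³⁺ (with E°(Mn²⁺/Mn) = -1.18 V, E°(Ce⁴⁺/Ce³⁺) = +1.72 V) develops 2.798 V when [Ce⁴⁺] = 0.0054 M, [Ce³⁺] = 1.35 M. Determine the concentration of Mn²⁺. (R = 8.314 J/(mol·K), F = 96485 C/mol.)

From the Nernst equation, ln Q = nF(E° − E)/RT = 2×96485×(2.90 − 2.798)/(8.314×320) = 7.398, so Q = 1630.
With Q = [Mn²⁺]·[Ce³⁺]^2/[Ce⁴⁺]^2 and the known concentrations, [Mn²⁺] in the numerator gives [Mn²⁺] = 0.026 M.

0.026 M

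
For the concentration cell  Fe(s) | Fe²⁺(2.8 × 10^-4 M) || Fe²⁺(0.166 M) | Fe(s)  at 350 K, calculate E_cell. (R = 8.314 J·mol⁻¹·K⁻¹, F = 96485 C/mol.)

Both half-cells are Fe²⁺/Fe, so E°_cell = 0. The concentrated side is the cathode; the cell reaction moves Fe²⁺ from high to low concentration with n = 2.
Q = [Fe²⁺]_dilute/[Fe²⁺]_conc = 2.8 × 10^-4/0.166 = 0.00169.
E = 0 − (RT/nF) ln Q = −((8.314×350)/(2×96485))(-6.385) = 0.0963 V.

0.096 V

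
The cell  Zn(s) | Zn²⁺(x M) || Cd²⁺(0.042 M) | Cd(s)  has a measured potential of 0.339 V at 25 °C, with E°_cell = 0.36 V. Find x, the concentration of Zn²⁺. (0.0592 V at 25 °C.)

From the Nernst equation, log Q = n(E° − E)/0.0592 = 2(0.36 − 0.339)/0.0592 = 0.709, so Q = 5.12.
With Q = [Zn²⁺]/[Cd²⁺] and the known concentrations, [Zn²⁺] in the numerator gives [Zn²⁺] = 0.22 M.

0.22 M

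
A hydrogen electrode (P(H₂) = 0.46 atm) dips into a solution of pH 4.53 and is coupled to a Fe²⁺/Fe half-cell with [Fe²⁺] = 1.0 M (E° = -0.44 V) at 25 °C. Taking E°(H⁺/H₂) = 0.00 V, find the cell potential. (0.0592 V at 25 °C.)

0.18 V

The hydrogen couple is the cathode, so E°_cell = 0.44 V; n = 2.
[H⁺] = 10^(−4.53) = 3 × 10^-5 M, and Q = [Fe²⁺]·P(H₂) / [H⁺]^2 = 5.28 × 10^8.
E = E° − (0.0592/2) log Q = 0.44 − (0.0592/2)(8.723) = 0.182 V.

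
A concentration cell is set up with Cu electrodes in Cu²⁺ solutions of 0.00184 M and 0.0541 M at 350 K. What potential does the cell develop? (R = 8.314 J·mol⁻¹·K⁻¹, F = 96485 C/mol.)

0.051 V

Both half-cells are Cu²⁺/Cu, so E°_cell = 0. The concentrated side is the cathode; the cell reaction moves Cu²⁺ from high to low concentration with n = 2.
Q = [Cu²⁺]_dilute/[Cu²⁺]_conc = 0.00184/0.0541 = 0.0340.
E = 0 − (RT/nF) ln Q = −((8.314×350)/(2×96485))(-3.381) = 0.0510 V.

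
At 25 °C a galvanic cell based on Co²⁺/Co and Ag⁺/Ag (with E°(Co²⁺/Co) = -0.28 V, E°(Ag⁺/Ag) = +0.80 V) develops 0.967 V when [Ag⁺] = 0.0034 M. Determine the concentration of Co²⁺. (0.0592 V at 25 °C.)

From the Nernst equation, log Q = n(E° − E)/0.0592 = 2(1.08 − 0.967)/0.0592 = 3.818, so Q = 6570.
With Q = [Co²⁺]/[Ag⁺]^2 and the known concentrations, [Co²⁺] in the numerator gives [Co²⁺] = 0.076 M.

0.076 M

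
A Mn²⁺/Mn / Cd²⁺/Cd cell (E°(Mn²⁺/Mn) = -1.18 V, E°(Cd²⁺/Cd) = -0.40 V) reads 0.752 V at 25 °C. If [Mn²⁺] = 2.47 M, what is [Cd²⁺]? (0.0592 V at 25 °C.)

0.28 M

From the Nernst equation, log Q = n(E° − E)/0.0592 = 2(0.78 − 0.752)/0.0592 = 0.946, so Q = 8.83.
With Q = [Mn²⁺]/[Cd²⁺] and the known concentrations, [Cd²⁺] in the denominator gives [Cd²⁺] = 0.28 M.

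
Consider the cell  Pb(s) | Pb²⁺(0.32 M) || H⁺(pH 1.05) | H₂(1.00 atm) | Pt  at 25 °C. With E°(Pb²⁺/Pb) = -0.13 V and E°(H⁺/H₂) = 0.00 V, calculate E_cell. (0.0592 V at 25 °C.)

The hydrogen couple is the cathode, so E°_cell = 0.13 V; n = 2.
[H⁺] = 10^(−1.05) = 0.089 M, and Q = [Pb²⁺]·P(H₂) / [H⁺]^2 = 40.3.
E = E° − (0.0592/2) log Q = 0.13 − (0.0592/2)(1.605) = 0.082 V.

0.082 V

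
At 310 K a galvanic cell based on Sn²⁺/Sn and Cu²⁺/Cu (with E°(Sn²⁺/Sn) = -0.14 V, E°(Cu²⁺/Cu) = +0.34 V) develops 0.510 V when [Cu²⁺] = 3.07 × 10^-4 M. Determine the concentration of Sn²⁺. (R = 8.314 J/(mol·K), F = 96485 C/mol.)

3.2 × 10^-5 M

From the Nernst equation, ln Q = nF(E° − E)/RT = 2×96485×(0.48 − 0.510)/(8.314×310) = -2.246, so Q = 0.106.
With Q = [Sn²⁺]/[Cu²⁺] and the known concentrations, [Sn²⁺] in the numerator gives [Sn²⁺] = 3.2 × 10^-5 M.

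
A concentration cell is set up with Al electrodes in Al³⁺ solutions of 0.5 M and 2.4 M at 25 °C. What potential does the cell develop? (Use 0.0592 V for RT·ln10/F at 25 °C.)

0.013 V

Both half-cells are Al³⁺/Al, so E°_cell = 0. The concentrated side is the cathode; the cell reaction moves Al³⁺ from high to low concentration with n = 3.
Q = [Al³⁺]_dilute/[Al³⁺]_conc = 0.5/2.4 = 0.208.
E = 0 − (0.0592/3) log Q = −(0.0592/3)(-0.681) = 0.0134 V.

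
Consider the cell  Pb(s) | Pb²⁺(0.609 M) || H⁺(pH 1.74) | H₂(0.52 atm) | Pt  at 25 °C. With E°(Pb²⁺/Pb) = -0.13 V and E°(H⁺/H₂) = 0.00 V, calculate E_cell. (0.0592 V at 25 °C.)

The hydrogen couple is the cathode, so E°_cell = 0.13 V; n = 2.
[H⁺] = 10^(−1.74) = 0.018 M, and Q = [Pb²⁺]·P(H₂) / [H⁺]^2 = 956.
E = E° − (0.0592/2) log Q = 0.13 − (0.0592/2)(2.981) = 0.042 V.

0.042 V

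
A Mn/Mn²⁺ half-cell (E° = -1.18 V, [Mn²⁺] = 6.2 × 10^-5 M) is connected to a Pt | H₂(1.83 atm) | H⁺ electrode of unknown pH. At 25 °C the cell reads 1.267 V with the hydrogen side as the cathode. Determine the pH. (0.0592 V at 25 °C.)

pH = 0.50

E°_cell = 1.18 V and n = 2.
log Q = n(E° − E)/0.0592 = 2×(1.18 − 1.267)/0.0592 = -2.939.
With Q = [Mn²⁺]·P(H₂) / [H⁺]^2, solving for [H⁺] gives log[H⁺] = -0.503, so pH = 0.50.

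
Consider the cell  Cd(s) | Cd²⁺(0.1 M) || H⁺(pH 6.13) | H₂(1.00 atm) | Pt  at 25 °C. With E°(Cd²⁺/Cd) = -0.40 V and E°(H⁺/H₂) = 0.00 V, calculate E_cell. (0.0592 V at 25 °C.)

The hydrogen couple is the cathode, so E°_cell = 0.40 V; n = 2.
[H⁺] = 10^(−6.13) = 7.4 × 10^-7 M, and Q = [Cd²⁺]·P(H₂) / [H⁺]^2 = 1.82 × 10^11.
E = E° − (0.0592/2) log Q = 0.40 − (0.0592/2)(11.260) = 0.067 V.

0.067 V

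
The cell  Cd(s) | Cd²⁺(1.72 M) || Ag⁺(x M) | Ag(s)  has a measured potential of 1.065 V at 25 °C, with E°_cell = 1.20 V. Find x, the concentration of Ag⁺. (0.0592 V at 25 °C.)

From the Nernst equation, log Q = n(E° − E)/0.0592 = 2(1.20 − 1.065)/0.0592 = 4.561, so Q = 3.64 × 10^4.
With Q = [Cd²⁺]/[Ag⁺]^2 and the known concentrations, [Ag⁺]^2 in the denominator gives [Ag⁺] = 0.0069 M.

0.0069 M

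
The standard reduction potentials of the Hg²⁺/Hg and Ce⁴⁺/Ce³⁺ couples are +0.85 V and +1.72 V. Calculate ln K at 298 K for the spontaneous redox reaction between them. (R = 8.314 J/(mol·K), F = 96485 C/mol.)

ln K = 67.8

E°_cell = +1.72 − (+0.85) = 0.87 V, with n = 2 electrons transferred.
At equilibrium E = 0, so the Nernst equation gives ln K = nFE°/RT = (2)(96485)(0.87)/((8.314)(298)) = 67.76.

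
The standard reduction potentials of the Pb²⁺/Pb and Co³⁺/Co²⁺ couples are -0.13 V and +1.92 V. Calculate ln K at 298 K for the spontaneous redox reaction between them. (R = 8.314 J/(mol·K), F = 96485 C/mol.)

E°_cell = +1.92 − (-0.13) = 2.05 V, with n = 2 electrons transferred.
At equilibrium E = 0, so the Nernst equation gives ln K = nFE°/RT = (2)(96485)(2.05)/((8.314)(298)) = 159.67.

ln K = 159.7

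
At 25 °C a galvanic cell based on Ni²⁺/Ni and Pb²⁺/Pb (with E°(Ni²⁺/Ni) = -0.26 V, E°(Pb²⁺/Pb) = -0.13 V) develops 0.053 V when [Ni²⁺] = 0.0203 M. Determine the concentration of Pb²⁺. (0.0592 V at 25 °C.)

5.1 × 10^-5 M

From the Nernst equation, log Q = n(E° − E)/0.0592 = 2(0.13 − 0.053)/0.0592 = 2.601, so Q = 399.
With Q = [Ni²⁺]/[Pb²⁺] and the known concentrations, [Pb²⁺] in the denominator gives [Pb²⁺] = 5.1 × 10^-5 M.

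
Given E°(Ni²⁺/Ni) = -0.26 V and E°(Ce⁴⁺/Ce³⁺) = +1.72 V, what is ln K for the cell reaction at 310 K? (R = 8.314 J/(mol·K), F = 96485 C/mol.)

ln K = 148.2

E°_cell = +1.72 − (-0.26) = 1.98 V, with n = 2 electrons transferred.
At equilibrium E = 0, so the Nernst equation gives ln K = nFE°/RT = (2)(96485)(1.98)/((8.314)(310)) = 148.25.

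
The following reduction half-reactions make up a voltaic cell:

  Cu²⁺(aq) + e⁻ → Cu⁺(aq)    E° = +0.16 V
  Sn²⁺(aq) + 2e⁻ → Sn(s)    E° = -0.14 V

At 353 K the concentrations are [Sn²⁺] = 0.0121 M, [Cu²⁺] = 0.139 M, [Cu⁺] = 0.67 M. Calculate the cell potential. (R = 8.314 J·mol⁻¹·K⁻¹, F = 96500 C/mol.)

0.319 V

The Cu²⁺/Cu⁺ couple has the higher reduction potential and acts as the cathode, so E°_cell = +0.16 − (-0.14) = 0.30 V.
Balancing electrons gives n = 2; the reaction quotient is Q = [Sn²⁺]·[Cu⁺]^2/[Cu²⁺]^2 = 0.281.
E = E° − (RT/nF) ln Q = 0.30 − (8.314×353)/(2×96500) × (-1.269) = 0.300 + 0.019 = 0.319 V.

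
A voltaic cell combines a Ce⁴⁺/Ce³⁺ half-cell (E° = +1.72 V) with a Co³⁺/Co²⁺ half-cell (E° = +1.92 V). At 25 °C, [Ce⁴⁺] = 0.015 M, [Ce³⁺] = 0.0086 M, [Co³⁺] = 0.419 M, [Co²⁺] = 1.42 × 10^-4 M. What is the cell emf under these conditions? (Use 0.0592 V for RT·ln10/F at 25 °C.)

The Co³⁺/Co²⁺ couple has the higher reduction potential and acts as the cathode, so E°_cell = +1.92 − (+1.72) = 0.20 V.
Balancing electrons gives n = 1; the reaction quotient is Q = [Ce⁴⁺]·[Co²⁺]/([Ce³⁺]·[Co³⁺]) = 5.91 × 10^-4.
At 25 °C, E = E° − (0.0592/n) log Q = 0.20 − (0.0592/1)(-3.228) = 0.200 + 0.191 = 0.391 V.

0.391 V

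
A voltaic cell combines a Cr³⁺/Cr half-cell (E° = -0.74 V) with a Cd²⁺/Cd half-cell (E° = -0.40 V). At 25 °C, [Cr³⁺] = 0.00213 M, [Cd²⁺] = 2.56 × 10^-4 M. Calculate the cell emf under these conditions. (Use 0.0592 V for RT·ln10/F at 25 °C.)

The Cd²⁺/Cd couple has the higher reduction potential and acts as the cathode, so E°_cell = -0.40 − (-0.74) = 0.34 V.
Balancing electrons gives n = 6; the reaction quotient is Q = [Cr³⁺]^2/[Cd²⁺]^3 = 2.7 × 10^5.
At 25 °C, E = E° − (0.0592/n) log Q = 0.34 − (0.0592/6)(5.432) = 0.340 − 0.054 = 0.286 V.

0.286 V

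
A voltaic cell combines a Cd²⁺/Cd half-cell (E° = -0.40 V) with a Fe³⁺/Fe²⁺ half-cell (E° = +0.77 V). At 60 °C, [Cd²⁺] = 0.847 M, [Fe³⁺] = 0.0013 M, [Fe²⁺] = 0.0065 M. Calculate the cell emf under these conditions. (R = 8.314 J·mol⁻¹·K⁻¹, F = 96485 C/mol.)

1.13 V

The Fe³⁺/Fe²⁺ couple has the higher reduction potential and acts as the cathode, so E°_cell = +0.77 − (-0.40) = 1.17 V.
Balancing electrons gives n = 2; the reaction quotient is Q = [Cd²⁺]·[Fe²⁺]^2/[Fe³⁺]^2 = 21.2.
E = E° − (RT/nF) ln Q = 1.17 − (8.314×333)/(2×96485) × (3.053) = 1.170 − 0.044 = 1.126 V.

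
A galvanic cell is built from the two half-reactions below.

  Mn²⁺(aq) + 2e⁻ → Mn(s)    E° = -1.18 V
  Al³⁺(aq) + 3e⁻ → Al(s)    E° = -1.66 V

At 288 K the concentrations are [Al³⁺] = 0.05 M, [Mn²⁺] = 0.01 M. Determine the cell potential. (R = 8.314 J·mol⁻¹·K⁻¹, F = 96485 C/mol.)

The Mn²⁺/Mn couple has the higher reduction potential and acts as the cathode, so E°_cell = -1.18 − (-1.66) = 0.48 V.
Balancing electrons gives n = 6; the reaction quotient is Q = [Al³⁺]^2/[Mn²⁺]^3 = 2500.
E = E° − (RT/nF) ln Q = 0.48 − (8.314×288)/(6×96485) × (7.824) = 0.480 − 0.032 = 0.448 V.

0.448 V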